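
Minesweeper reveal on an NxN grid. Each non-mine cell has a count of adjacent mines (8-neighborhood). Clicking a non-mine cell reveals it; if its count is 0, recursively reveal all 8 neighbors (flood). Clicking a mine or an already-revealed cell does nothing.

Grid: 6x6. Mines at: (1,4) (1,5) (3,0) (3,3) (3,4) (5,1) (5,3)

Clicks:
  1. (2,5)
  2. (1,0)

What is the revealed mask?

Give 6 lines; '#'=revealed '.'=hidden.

Click 1 (2,5) count=3: revealed 1 new [(2,5)] -> total=1
Click 2 (1,0) count=0: revealed 12 new [(0,0) (0,1) (0,2) (0,3) (1,0) (1,1) (1,2) (1,3) (2,0) (2,1) (2,2) (2,3)] -> total=13

Answer: ####..
####..
####.#
......
......
......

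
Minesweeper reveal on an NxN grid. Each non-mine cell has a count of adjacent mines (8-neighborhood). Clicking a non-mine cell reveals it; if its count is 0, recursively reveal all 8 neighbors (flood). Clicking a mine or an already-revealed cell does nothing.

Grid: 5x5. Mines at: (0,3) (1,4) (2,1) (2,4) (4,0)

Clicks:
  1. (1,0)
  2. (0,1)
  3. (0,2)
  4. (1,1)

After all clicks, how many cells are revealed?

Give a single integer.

Answer: 6

Derivation:
Click 1 (1,0) count=1: revealed 1 new [(1,0)] -> total=1
Click 2 (0,1) count=0: revealed 5 new [(0,0) (0,1) (0,2) (1,1) (1,2)] -> total=6
Click 3 (0,2) count=1: revealed 0 new [(none)] -> total=6
Click 4 (1,1) count=1: revealed 0 new [(none)] -> total=6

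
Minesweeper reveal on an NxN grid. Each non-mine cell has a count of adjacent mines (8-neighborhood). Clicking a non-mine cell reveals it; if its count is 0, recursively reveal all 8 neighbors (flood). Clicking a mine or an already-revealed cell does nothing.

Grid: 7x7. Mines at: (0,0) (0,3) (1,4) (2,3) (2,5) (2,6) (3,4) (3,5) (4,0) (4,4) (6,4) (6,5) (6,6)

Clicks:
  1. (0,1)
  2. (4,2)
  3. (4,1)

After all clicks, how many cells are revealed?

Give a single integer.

Answer: 15

Derivation:
Click 1 (0,1) count=1: revealed 1 new [(0,1)] -> total=1
Click 2 (4,2) count=0: revealed 14 new [(3,1) (3,2) (3,3) (4,1) (4,2) (4,3) (5,0) (5,1) (5,2) (5,3) (6,0) (6,1) (6,2) (6,3)] -> total=15
Click 3 (4,1) count=1: revealed 0 new [(none)] -> total=15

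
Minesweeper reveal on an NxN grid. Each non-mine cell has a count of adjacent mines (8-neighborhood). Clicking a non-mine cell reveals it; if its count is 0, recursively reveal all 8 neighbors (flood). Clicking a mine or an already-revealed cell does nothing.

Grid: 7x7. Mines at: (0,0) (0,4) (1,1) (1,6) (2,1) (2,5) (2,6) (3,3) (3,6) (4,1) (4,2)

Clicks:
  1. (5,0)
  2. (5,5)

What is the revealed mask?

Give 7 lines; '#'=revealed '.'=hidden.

Answer: .......
.......
.......
.......
...####
#######
#######

Derivation:
Click 1 (5,0) count=1: revealed 1 new [(5,0)] -> total=1
Click 2 (5,5) count=0: revealed 17 new [(4,3) (4,4) (4,5) (4,6) (5,1) (5,2) (5,3) (5,4) (5,5) (5,6) (6,0) (6,1) (6,2) (6,3) (6,4) (6,5) (6,6)] -> total=18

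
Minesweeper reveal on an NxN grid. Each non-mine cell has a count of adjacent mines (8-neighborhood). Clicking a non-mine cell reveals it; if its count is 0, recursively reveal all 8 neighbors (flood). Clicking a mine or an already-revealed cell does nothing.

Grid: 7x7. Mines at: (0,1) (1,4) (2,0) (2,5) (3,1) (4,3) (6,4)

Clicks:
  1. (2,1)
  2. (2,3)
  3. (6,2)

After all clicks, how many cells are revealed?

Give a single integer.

Answer: 13

Derivation:
Click 1 (2,1) count=2: revealed 1 new [(2,1)] -> total=1
Click 2 (2,3) count=1: revealed 1 new [(2,3)] -> total=2
Click 3 (6,2) count=0: revealed 11 new [(4,0) (4,1) (4,2) (5,0) (5,1) (5,2) (5,3) (6,0) (6,1) (6,2) (6,3)] -> total=13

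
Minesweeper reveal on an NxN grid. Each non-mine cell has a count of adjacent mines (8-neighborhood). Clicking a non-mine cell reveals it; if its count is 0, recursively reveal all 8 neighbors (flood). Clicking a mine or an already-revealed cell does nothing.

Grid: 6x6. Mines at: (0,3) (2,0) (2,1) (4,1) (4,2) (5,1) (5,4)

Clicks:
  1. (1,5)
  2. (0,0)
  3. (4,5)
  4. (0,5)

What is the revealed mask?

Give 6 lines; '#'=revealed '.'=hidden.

Answer: ###.##
######
..####
..####
...###
......

Derivation:
Click 1 (1,5) count=0: revealed 17 new [(0,4) (0,5) (1,2) (1,3) (1,4) (1,5) (2,2) (2,3) (2,4) (2,5) (3,2) (3,3) (3,4) (3,5) (4,3) (4,4) (4,5)] -> total=17
Click 2 (0,0) count=0: revealed 5 new [(0,0) (0,1) (0,2) (1,0) (1,1)] -> total=22
Click 3 (4,5) count=1: revealed 0 new [(none)] -> total=22
Click 4 (0,5) count=0: revealed 0 new [(none)] -> total=22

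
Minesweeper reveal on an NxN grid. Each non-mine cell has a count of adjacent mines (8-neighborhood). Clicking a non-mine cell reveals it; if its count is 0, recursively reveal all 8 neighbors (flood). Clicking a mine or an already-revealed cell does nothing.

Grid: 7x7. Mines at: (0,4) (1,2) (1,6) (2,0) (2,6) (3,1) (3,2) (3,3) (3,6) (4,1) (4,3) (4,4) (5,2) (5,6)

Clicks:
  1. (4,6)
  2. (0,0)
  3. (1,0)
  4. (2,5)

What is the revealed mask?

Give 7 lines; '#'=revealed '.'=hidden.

Answer: ##.....
##.....
.....#.
.......
......#
.......
.......

Derivation:
Click 1 (4,6) count=2: revealed 1 new [(4,6)] -> total=1
Click 2 (0,0) count=0: revealed 4 new [(0,0) (0,1) (1,0) (1,1)] -> total=5
Click 3 (1,0) count=1: revealed 0 new [(none)] -> total=5
Click 4 (2,5) count=3: revealed 1 new [(2,5)] -> total=6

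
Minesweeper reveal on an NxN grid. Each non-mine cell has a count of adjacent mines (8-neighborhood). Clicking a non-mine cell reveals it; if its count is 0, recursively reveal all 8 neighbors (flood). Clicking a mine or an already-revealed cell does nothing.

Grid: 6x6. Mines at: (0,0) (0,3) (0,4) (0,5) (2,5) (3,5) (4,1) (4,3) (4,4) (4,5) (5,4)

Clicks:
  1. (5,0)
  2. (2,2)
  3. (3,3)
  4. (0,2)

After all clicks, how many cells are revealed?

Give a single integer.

Click 1 (5,0) count=1: revealed 1 new [(5,0)] -> total=1
Click 2 (2,2) count=0: revealed 15 new [(1,0) (1,1) (1,2) (1,3) (1,4) (2,0) (2,1) (2,2) (2,3) (2,4) (3,0) (3,1) (3,2) (3,3) (3,4)] -> total=16
Click 3 (3,3) count=2: revealed 0 new [(none)] -> total=16
Click 4 (0,2) count=1: revealed 1 new [(0,2)] -> total=17

Answer: 17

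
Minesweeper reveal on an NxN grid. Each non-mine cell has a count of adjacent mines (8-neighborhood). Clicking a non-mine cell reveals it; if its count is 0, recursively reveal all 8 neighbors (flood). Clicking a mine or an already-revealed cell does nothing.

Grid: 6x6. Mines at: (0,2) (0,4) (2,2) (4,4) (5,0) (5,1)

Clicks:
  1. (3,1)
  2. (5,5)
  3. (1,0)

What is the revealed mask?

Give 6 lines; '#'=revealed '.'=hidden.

Answer: ##....
##....
##....
##....
##....
.....#

Derivation:
Click 1 (3,1) count=1: revealed 1 new [(3,1)] -> total=1
Click 2 (5,5) count=1: revealed 1 new [(5,5)] -> total=2
Click 3 (1,0) count=0: revealed 9 new [(0,0) (0,1) (1,0) (1,1) (2,0) (2,1) (3,0) (4,0) (4,1)] -> total=11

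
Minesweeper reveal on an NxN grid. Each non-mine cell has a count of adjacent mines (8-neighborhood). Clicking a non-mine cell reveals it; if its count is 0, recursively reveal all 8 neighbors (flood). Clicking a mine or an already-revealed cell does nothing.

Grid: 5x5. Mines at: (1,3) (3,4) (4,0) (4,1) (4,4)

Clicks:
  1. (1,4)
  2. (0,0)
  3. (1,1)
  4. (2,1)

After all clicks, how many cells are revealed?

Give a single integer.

Click 1 (1,4) count=1: revealed 1 new [(1,4)] -> total=1
Click 2 (0,0) count=0: revealed 12 new [(0,0) (0,1) (0,2) (1,0) (1,1) (1,2) (2,0) (2,1) (2,2) (3,0) (3,1) (3,2)] -> total=13
Click 3 (1,1) count=0: revealed 0 new [(none)] -> total=13
Click 4 (2,1) count=0: revealed 0 new [(none)] -> total=13

Answer: 13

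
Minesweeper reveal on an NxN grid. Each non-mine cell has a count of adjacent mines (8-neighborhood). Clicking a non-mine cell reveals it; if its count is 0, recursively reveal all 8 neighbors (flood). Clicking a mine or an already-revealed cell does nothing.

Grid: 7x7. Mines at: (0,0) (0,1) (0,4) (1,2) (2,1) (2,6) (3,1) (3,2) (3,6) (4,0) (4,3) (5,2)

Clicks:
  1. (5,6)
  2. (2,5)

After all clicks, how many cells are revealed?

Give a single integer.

Answer: 12

Derivation:
Click 1 (5,6) count=0: revealed 11 new [(4,4) (4,5) (4,6) (5,3) (5,4) (5,5) (5,6) (6,3) (6,4) (6,5) (6,6)] -> total=11
Click 2 (2,5) count=2: revealed 1 new [(2,5)] -> total=12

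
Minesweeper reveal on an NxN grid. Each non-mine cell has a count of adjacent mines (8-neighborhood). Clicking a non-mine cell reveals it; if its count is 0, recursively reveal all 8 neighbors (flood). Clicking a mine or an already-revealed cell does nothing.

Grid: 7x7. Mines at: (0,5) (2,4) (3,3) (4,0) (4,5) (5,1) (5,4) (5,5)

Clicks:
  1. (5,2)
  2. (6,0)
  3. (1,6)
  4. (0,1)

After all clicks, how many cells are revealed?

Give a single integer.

Click 1 (5,2) count=1: revealed 1 new [(5,2)] -> total=1
Click 2 (6,0) count=1: revealed 1 new [(6,0)] -> total=2
Click 3 (1,6) count=1: revealed 1 new [(1,6)] -> total=3
Click 4 (0,1) count=0: revealed 17 new [(0,0) (0,1) (0,2) (0,3) (0,4) (1,0) (1,1) (1,2) (1,3) (1,4) (2,0) (2,1) (2,2) (2,3) (3,0) (3,1) (3,2)] -> total=20

Answer: 20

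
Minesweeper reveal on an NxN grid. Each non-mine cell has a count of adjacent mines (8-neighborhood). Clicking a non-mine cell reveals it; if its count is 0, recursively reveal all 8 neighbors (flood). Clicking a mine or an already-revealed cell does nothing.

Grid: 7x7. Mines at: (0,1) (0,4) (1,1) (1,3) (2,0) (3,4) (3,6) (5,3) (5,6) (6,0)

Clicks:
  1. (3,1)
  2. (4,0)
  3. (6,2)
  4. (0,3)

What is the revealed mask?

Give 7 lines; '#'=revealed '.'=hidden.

Click 1 (3,1) count=1: revealed 1 new [(3,1)] -> total=1
Click 2 (4,0) count=0: revealed 13 new [(2,1) (2,2) (2,3) (3,0) (3,2) (3,3) (4,0) (4,1) (4,2) (4,3) (5,0) (5,1) (5,2)] -> total=14
Click 3 (6,2) count=1: revealed 1 new [(6,2)] -> total=15
Click 4 (0,3) count=2: revealed 1 new [(0,3)] -> total=16

Answer: ...#...
.......
.###...
####...
####...
###....
..#....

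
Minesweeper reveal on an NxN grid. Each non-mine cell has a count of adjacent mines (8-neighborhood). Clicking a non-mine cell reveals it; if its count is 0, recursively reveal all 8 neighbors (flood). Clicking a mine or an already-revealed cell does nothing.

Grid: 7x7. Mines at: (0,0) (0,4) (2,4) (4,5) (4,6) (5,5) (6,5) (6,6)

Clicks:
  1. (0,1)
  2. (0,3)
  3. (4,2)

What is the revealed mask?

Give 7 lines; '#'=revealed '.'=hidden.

Click 1 (0,1) count=1: revealed 1 new [(0,1)] -> total=1
Click 2 (0,3) count=1: revealed 1 new [(0,3)] -> total=2
Click 3 (4,2) count=0: revealed 29 new [(0,2) (1,0) (1,1) (1,2) (1,3) (2,0) (2,1) (2,2) (2,3) (3,0) (3,1) (3,2) (3,3) (3,4) (4,0) (4,1) (4,2) (4,3) (4,4) (5,0) (5,1) (5,2) (5,3) (5,4) (6,0) (6,1) (6,2) (6,3) (6,4)] -> total=31

Answer: .###...
####...
####...
#####..
#####..
#####..
#####..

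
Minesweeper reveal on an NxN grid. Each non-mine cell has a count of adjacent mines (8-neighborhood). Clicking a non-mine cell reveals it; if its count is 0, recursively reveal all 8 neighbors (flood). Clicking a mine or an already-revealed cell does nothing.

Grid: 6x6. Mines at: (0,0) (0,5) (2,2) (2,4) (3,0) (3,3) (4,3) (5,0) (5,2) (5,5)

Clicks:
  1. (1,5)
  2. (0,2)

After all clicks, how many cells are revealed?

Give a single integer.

Answer: 9

Derivation:
Click 1 (1,5) count=2: revealed 1 new [(1,5)] -> total=1
Click 2 (0,2) count=0: revealed 8 new [(0,1) (0,2) (0,3) (0,4) (1,1) (1,2) (1,3) (1,4)] -> total=9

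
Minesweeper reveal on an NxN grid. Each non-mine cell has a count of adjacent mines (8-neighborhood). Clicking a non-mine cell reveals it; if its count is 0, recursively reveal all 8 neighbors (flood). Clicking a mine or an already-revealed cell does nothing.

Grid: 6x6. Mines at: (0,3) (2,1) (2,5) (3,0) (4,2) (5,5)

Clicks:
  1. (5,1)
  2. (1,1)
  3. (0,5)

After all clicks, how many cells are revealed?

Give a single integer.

Click 1 (5,1) count=1: revealed 1 new [(5,1)] -> total=1
Click 2 (1,1) count=1: revealed 1 new [(1,1)] -> total=2
Click 3 (0,5) count=0: revealed 4 new [(0,4) (0,5) (1,4) (1,5)] -> total=6

Answer: 6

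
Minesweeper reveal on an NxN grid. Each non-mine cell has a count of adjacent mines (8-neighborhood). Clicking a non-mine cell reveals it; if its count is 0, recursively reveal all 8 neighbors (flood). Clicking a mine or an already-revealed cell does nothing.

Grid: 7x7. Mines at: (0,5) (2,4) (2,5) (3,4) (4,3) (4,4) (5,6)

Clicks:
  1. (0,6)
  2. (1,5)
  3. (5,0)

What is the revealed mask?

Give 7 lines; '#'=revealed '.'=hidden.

Answer: #####.#
######.
####...
####...
###....
######.
######.

Derivation:
Click 1 (0,6) count=1: revealed 1 new [(0,6)] -> total=1
Click 2 (1,5) count=3: revealed 1 new [(1,5)] -> total=2
Click 3 (5,0) count=0: revealed 33 new [(0,0) (0,1) (0,2) (0,3) (0,4) (1,0) (1,1) (1,2) (1,3) (1,4) (2,0) (2,1) (2,2) (2,3) (3,0) (3,1) (3,2) (3,3) (4,0) (4,1) (4,2) (5,0) (5,1) (5,2) (5,3) (5,4) (5,5) (6,0) (6,1) (6,2) (6,3) (6,4) (6,5)] -> total=35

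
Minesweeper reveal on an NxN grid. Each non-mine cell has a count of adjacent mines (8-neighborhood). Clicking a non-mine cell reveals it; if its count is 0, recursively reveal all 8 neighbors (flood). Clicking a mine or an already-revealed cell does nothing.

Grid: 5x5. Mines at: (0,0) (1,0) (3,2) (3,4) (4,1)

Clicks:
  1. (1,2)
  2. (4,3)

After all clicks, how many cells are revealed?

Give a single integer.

Click 1 (1,2) count=0: revealed 12 new [(0,1) (0,2) (0,3) (0,4) (1,1) (1,2) (1,3) (1,4) (2,1) (2,2) (2,3) (2,4)] -> total=12
Click 2 (4,3) count=2: revealed 1 new [(4,3)] -> total=13

Answer: 13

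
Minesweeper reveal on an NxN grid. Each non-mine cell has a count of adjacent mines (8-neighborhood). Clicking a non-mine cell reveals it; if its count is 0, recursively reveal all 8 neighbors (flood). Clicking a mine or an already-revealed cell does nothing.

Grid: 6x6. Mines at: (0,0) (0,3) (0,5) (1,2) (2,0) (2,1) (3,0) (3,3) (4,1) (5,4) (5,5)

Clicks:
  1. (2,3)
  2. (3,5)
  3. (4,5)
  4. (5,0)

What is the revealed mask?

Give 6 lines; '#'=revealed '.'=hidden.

Click 1 (2,3) count=2: revealed 1 new [(2,3)] -> total=1
Click 2 (3,5) count=0: revealed 8 new [(1,4) (1,5) (2,4) (2,5) (3,4) (3,5) (4,4) (4,5)] -> total=9
Click 3 (4,5) count=2: revealed 0 new [(none)] -> total=9
Click 4 (5,0) count=1: revealed 1 new [(5,0)] -> total=10

Answer: ......
....##
...###
....##
....##
#.....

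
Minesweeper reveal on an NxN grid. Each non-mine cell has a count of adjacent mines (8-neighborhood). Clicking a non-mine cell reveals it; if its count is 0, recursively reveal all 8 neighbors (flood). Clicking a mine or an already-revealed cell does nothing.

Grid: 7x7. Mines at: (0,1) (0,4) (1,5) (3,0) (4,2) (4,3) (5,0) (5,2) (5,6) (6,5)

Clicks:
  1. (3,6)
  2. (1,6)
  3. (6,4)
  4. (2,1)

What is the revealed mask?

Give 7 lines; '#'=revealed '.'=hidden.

Answer: .......
......#
.#..###
....###
....###
.......
....#..

Derivation:
Click 1 (3,6) count=0: revealed 9 new [(2,4) (2,5) (2,6) (3,4) (3,5) (3,6) (4,4) (4,5) (4,6)] -> total=9
Click 2 (1,6) count=1: revealed 1 new [(1,6)] -> total=10
Click 3 (6,4) count=1: revealed 1 new [(6,4)] -> total=11
Click 4 (2,1) count=1: revealed 1 new [(2,1)] -> total=12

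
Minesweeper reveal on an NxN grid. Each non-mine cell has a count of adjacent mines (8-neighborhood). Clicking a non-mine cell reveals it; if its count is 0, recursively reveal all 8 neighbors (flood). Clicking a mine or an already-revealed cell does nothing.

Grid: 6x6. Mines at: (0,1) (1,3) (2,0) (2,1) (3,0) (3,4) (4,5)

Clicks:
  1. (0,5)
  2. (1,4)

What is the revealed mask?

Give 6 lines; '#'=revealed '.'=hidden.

Click 1 (0,5) count=0: revealed 6 new [(0,4) (0,5) (1,4) (1,5) (2,4) (2,5)] -> total=6
Click 2 (1,4) count=1: revealed 0 new [(none)] -> total=6

Answer: ....##
....##
....##
......
......
......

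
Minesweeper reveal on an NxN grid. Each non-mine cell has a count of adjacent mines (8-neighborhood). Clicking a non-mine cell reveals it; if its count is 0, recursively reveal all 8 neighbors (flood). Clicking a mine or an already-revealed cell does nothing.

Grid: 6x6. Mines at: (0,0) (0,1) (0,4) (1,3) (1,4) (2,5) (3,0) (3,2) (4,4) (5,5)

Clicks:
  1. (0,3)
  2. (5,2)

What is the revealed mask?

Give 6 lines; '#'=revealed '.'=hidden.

Answer: ...#..
......
......
......
####..
####..

Derivation:
Click 1 (0,3) count=3: revealed 1 new [(0,3)] -> total=1
Click 2 (5,2) count=0: revealed 8 new [(4,0) (4,1) (4,2) (4,3) (5,0) (5,1) (5,2) (5,3)] -> total=9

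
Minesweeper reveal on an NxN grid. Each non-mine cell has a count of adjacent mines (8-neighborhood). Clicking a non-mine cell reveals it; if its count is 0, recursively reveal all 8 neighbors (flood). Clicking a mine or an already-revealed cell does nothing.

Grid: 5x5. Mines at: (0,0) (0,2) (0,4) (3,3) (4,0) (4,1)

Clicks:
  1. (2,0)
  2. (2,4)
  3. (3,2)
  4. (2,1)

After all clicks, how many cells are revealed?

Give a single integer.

Click 1 (2,0) count=0: revealed 9 new [(1,0) (1,1) (1,2) (2,0) (2,1) (2,2) (3,0) (3,1) (3,2)] -> total=9
Click 2 (2,4) count=1: revealed 1 new [(2,4)] -> total=10
Click 3 (3,2) count=2: revealed 0 new [(none)] -> total=10
Click 4 (2,1) count=0: revealed 0 new [(none)] -> total=10

Answer: 10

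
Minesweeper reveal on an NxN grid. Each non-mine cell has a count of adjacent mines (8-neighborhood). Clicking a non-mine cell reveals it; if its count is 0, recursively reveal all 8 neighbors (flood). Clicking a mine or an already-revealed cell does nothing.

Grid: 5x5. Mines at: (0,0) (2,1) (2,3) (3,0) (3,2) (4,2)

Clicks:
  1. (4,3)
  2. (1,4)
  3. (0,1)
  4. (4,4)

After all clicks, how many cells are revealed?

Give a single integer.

Click 1 (4,3) count=2: revealed 1 new [(4,3)] -> total=1
Click 2 (1,4) count=1: revealed 1 new [(1,4)] -> total=2
Click 3 (0,1) count=1: revealed 1 new [(0,1)] -> total=3
Click 4 (4,4) count=0: revealed 3 new [(3,3) (3,4) (4,4)] -> total=6

Answer: 6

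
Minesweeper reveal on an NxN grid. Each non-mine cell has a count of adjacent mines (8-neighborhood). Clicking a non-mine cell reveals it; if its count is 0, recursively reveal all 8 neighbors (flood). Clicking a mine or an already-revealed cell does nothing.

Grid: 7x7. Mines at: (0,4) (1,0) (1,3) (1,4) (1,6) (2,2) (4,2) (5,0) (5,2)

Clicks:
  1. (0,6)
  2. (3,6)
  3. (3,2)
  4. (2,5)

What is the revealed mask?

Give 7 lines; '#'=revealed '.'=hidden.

Click 1 (0,6) count=1: revealed 1 new [(0,6)] -> total=1
Click 2 (3,6) count=0: revealed 20 new [(2,3) (2,4) (2,5) (2,6) (3,3) (3,4) (3,5) (3,6) (4,3) (4,4) (4,5) (4,6) (5,3) (5,4) (5,5) (5,6) (6,3) (6,4) (6,5) (6,6)] -> total=21
Click 3 (3,2) count=2: revealed 1 new [(3,2)] -> total=22
Click 4 (2,5) count=2: revealed 0 new [(none)] -> total=22

Answer: ......#
.......
...####
..#####
...####
...####
...####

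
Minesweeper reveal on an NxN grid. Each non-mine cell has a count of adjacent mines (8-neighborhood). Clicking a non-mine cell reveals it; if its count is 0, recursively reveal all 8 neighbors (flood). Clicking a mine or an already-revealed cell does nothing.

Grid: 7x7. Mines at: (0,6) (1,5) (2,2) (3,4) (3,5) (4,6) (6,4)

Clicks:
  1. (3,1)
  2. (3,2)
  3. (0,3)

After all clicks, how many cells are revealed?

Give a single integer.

Answer: 28

Derivation:
Click 1 (3,1) count=1: revealed 1 new [(3,1)] -> total=1
Click 2 (3,2) count=1: revealed 1 new [(3,2)] -> total=2
Click 3 (0,3) count=0: revealed 26 new [(0,0) (0,1) (0,2) (0,3) (0,4) (1,0) (1,1) (1,2) (1,3) (1,4) (2,0) (2,1) (3,0) (3,3) (4,0) (4,1) (4,2) (4,3) (5,0) (5,1) (5,2) (5,3) (6,0) (6,1) (6,2) (6,3)] -> total=28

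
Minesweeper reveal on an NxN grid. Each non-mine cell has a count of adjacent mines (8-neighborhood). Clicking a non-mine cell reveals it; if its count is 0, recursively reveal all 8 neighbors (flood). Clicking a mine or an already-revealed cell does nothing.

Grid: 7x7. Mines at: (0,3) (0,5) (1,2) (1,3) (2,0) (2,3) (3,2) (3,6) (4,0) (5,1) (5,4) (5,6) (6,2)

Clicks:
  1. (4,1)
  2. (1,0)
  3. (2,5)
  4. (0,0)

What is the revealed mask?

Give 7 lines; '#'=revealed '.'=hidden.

Answer: ##.....
##.....
.....#.
.......
.#.....
.......
.......

Derivation:
Click 1 (4,1) count=3: revealed 1 new [(4,1)] -> total=1
Click 2 (1,0) count=1: revealed 1 new [(1,0)] -> total=2
Click 3 (2,5) count=1: revealed 1 new [(2,5)] -> total=3
Click 4 (0,0) count=0: revealed 3 new [(0,0) (0,1) (1,1)] -> total=6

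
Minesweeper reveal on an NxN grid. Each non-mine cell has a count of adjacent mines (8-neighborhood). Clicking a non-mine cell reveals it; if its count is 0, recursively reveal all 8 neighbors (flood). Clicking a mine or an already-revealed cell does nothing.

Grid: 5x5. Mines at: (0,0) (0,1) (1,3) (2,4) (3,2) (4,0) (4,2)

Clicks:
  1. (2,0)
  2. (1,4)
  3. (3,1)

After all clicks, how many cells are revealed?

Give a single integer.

Click 1 (2,0) count=0: revealed 6 new [(1,0) (1,1) (2,0) (2,1) (3,0) (3,1)] -> total=6
Click 2 (1,4) count=2: revealed 1 new [(1,4)] -> total=7
Click 3 (3,1) count=3: revealed 0 new [(none)] -> total=7

Answer: 7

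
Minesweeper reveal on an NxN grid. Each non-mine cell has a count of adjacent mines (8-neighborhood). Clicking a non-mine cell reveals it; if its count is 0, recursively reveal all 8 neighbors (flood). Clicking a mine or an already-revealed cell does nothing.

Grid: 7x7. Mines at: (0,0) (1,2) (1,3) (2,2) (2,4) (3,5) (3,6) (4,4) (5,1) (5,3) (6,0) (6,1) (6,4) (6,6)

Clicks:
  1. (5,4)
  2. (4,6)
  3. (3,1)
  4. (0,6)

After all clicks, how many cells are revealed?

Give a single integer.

Answer: 11

Derivation:
Click 1 (5,4) count=3: revealed 1 new [(5,4)] -> total=1
Click 2 (4,6) count=2: revealed 1 new [(4,6)] -> total=2
Click 3 (3,1) count=1: revealed 1 new [(3,1)] -> total=3
Click 4 (0,6) count=0: revealed 8 new [(0,4) (0,5) (0,6) (1,4) (1,5) (1,6) (2,5) (2,6)] -> total=11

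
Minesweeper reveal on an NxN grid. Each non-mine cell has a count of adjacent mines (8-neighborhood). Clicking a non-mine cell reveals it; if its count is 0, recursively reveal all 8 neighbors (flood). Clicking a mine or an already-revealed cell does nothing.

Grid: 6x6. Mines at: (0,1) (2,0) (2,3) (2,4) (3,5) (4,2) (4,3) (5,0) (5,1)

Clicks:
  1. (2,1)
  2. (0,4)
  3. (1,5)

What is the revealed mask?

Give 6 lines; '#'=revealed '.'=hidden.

Answer: ..####
..####
.#....
......
......
......

Derivation:
Click 1 (2,1) count=1: revealed 1 new [(2,1)] -> total=1
Click 2 (0,4) count=0: revealed 8 new [(0,2) (0,3) (0,4) (0,5) (1,2) (1,3) (1,4) (1,5)] -> total=9
Click 3 (1,5) count=1: revealed 0 new [(none)] -> total=9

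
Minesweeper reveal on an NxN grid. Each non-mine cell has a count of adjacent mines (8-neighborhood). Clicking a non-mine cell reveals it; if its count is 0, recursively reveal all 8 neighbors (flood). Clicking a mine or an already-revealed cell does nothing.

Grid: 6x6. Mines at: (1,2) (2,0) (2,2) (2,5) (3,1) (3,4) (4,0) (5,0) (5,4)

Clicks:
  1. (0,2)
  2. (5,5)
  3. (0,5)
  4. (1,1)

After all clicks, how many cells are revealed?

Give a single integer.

Answer: 9

Derivation:
Click 1 (0,2) count=1: revealed 1 new [(0,2)] -> total=1
Click 2 (5,5) count=1: revealed 1 new [(5,5)] -> total=2
Click 3 (0,5) count=0: revealed 6 new [(0,3) (0,4) (0,5) (1,3) (1,4) (1,5)] -> total=8
Click 4 (1,1) count=3: revealed 1 new [(1,1)] -> total=9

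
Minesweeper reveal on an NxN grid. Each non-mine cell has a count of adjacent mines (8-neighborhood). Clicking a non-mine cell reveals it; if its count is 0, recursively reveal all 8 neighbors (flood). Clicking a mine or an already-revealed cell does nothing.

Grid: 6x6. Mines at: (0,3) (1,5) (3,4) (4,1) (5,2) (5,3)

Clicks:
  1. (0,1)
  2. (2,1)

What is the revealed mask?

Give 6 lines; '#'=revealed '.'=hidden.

Click 1 (0,1) count=0: revealed 15 new [(0,0) (0,1) (0,2) (1,0) (1,1) (1,2) (1,3) (2,0) (2,1) (2,2) (2,3) (3,0) (3,1) (3,2) (3,3)] -> total=15
Click 2 (2,1) count=0: revealed 0 new [(none)] -> total=15

Answer: ###...
####..
####..
####..
......
......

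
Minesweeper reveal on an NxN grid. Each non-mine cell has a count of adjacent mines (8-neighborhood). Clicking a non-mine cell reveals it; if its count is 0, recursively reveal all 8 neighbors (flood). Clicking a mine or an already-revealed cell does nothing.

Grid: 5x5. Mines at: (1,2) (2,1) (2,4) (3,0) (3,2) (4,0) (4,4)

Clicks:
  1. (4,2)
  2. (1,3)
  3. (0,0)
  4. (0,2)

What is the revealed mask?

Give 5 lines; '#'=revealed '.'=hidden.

Answer: ###..
##.#.
.....
.....
..#..

Derivation:
Click 1 (4,2) count=1: revealed 1 new [(4,2)] -> total=1
Click 2 (1,3) count=2: revealed 1 new [(1,3)] -> total=2
Click 3 (0,0) count=0: revealed 4 new [(0,0) (0,1) (1,0) (1,1)] -> total=6
Click 4 (0,2) count=1: revealed 1 new [(0,2)] -> total=7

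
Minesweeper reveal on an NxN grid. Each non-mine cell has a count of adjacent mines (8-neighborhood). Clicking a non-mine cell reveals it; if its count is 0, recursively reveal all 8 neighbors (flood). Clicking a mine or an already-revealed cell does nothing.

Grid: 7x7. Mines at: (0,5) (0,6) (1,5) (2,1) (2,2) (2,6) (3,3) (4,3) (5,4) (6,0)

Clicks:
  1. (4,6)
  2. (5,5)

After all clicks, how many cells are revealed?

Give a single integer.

Click 1 (4,6) count=0: revealed 8 new [(3,5) (3,6) (4,5) (4,6) (5,5) (5,6) (6,5) (6,6)] -> total=8
Click 2 (5,5) count=1: revealed 0 new [(none)] -> total=8

Answer: 8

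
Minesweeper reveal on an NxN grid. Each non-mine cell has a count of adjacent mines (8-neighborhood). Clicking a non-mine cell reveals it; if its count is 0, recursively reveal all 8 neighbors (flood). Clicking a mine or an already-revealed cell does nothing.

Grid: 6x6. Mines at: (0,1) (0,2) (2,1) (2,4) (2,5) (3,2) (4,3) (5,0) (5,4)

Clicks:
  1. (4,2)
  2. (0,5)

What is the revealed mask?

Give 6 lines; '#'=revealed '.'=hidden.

Click 1 (4,2) count=2: revealed 1 new [(4,2)] -> total=1
Click 2 (0,5) count=0: revealed 6 new [(0,3) (0,4) (0,5) (1,3) (1,4) (1,5)] -> total=7

Answer: ...###
...###
......
......
..#...
......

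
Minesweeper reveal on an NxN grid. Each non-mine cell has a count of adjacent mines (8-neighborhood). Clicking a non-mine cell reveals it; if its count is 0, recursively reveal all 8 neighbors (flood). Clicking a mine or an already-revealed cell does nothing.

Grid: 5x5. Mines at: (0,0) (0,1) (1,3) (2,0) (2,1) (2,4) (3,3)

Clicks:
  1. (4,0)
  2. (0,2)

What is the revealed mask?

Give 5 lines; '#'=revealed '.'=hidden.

Answer: ..#..
.....
.....
###..
###..

Derivation:
Click 1 (4,0) count=0: revealed 6 new [(3,0) (3,1) (3,2) (4,0) (4,1) (4,2)] -> total=6
Click 2 (0,2) count=2: revealed 1 new [(0,2)] -> total=7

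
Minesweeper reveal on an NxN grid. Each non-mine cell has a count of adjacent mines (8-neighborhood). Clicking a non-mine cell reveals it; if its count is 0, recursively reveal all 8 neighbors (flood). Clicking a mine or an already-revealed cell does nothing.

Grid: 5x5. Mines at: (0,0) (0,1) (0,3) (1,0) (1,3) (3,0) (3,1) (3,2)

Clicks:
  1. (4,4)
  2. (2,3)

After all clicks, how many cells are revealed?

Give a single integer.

Click 1 (4,4) count=0: revealed 6 new [(2,3) (2,4) (3,3) (3,4) (4,3) (4,4)] -> total=6
Click 2 (2,3) count=2: revealed 0 new [(none)] -> total=6

Answer: 6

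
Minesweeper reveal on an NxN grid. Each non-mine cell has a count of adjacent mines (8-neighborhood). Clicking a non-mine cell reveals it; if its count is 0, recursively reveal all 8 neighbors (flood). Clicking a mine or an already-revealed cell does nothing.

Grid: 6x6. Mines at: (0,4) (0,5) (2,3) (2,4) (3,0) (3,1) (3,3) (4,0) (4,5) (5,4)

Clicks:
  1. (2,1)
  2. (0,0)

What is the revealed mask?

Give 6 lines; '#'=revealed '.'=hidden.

Answer: ####..
####..
###...
......
......
......

Derivation:
Click 1 (2,1) count=2: revealed 1 new [(2,1)] -> total=1
Click 2 (0,0) count=0: revealed 10 new [(0,0) (0,1) (0,2) (0,3) (1,0) (1,1) (1,2) (1,3) (2,0) (2,2)] -> total=11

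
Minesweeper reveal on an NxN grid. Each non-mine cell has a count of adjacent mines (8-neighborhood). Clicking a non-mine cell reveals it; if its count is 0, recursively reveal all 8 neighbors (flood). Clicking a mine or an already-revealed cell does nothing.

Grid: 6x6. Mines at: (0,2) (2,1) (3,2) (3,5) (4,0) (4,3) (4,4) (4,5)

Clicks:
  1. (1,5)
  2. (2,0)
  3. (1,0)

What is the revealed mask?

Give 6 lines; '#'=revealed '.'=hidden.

Answer: ...###
#..###
#..###
......
......
......

Derivation:
Click 1 (1,5) count=0: revealed 9 new [(0,3) (0,4) (0,5) (1,3) (1,4) (1,5) (2,3) (2,4) (2,5)] -> total=9
Click 2 (2,0) count=1: revealed 1 new [(2,0)] -> total=10
Click 3 (1,0) count=1: revealed 1 new [(1,0)] -> total=11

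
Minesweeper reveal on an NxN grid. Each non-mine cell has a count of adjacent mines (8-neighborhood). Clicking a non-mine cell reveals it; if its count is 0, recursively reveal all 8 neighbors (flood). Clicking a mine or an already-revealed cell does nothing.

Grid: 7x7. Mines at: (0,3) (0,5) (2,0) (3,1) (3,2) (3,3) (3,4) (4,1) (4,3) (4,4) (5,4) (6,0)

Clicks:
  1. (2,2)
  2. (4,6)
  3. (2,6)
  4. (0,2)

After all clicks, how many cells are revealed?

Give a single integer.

Click 1 (2,2) count=3: revealed 1 new [(2,2)] -> total=1
Click 2 (4,6) count=0: revealed 12 new [(1,5) (1,6) (2,5) (2,6) (3,5) (3,6) (4,5) (4,6) (5,5) (5,6) (6,5) (6,6)] -> total=13
Click 3 (2,6) count=0: revealed 0 new [(none)] -> total=13
Click 4 (0,2) count=1: revealed 1 new [(0,2)] -> total=14

Answer: 14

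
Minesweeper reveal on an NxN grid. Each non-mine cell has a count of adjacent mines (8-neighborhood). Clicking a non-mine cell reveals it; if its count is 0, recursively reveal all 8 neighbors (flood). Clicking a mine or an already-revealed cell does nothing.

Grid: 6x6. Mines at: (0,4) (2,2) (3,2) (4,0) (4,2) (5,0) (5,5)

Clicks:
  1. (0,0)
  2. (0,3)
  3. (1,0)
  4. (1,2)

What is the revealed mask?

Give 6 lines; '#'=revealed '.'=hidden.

Click 1 (0,0) count=0: revealed 12 new [(0,0) (0,1) (0,2) (0,3) (1,0) (1,1) (1,2) (1,3) (2,0) (2,1) (3,0) (3,1)] -> total=12
Click 2 (0,3) count=1: revealed 0 new [(none)] -> total=12
Click 3 (1,0) count=0: revealed 0 new [(none)] -> total=12
Click 4 (1,2) count=1: revealed 0 new [(none)] -> total=12

Answer: ####..
####..
##....
##....
......
......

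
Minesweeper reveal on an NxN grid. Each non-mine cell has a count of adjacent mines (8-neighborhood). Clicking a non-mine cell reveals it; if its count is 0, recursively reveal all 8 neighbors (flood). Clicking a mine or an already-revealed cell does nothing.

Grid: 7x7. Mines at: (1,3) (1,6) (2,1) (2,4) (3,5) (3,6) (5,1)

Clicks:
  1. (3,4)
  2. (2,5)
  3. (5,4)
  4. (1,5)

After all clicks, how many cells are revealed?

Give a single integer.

Click 1 (3,4) count=2: revealed 1 new [(3,4)] -> total=1
Click 2 (2,5) count=4: revealed 1 new [(2,5)] -> total=2
Click 3 (5,4) count=0: revealed 17 new [(3,2) (3,3) (4,2) (4,3) (4,4) (4,5) (4,6) (5,2) (5,3) (5,4) (5,5) (5,6) (6,2) (6,3) (6,4) (6,5) (6,6)] -> total=19
Click 4 (1,5) count=2: revealed 1 new [(1,5)] -> total=20

Answer: 20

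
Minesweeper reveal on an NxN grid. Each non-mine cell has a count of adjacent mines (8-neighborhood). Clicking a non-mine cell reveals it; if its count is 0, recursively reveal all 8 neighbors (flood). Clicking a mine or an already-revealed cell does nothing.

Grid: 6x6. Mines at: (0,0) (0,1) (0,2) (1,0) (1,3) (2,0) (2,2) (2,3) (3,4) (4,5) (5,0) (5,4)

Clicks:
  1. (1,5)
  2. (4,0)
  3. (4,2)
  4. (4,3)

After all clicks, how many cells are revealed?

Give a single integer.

Answer: 16

Derivation:
Click 1 (1,5) count=0: revealed 6 new [(0,4) (0,5) (1,4) (1,5) (2,4) (2,5)] -> total=6
Click 2 (4,0) count=1: revealed 1 new [(4,0)] -> total=7
Click 3 (4,2) count=0: revealed 9 new [(3,1) (3,2) (3,3) (4,1) (4,2) (4,3) (5,1) (5,2) (5,3)] -> total=16
Click 4 (4,3) count=2: revealed 0 new [(none)] -> total=16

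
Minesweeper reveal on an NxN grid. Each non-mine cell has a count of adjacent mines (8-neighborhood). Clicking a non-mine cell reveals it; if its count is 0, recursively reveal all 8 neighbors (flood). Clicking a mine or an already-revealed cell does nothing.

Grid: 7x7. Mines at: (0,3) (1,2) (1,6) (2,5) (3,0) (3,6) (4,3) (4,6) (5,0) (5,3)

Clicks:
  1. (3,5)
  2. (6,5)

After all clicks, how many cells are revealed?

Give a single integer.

Click 1 (3,5) count=3: revealed 1 new [(3,5)] -> total=1
Click 2 (6,5) count=0: revealed 6 new [(5,4) (5,5) (5,6) (6,4) (6,5) (6,6)] -> total=7

Answer: 7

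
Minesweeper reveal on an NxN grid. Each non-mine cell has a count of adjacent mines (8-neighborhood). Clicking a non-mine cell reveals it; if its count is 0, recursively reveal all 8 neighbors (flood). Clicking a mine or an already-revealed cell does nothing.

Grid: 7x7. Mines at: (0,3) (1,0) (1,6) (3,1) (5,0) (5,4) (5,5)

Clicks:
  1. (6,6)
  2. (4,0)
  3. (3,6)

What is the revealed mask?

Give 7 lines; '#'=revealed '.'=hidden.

Answer: .......
..####.
..#####
..#####
#.#####
.......
......#

Derivation:
Click 1 (6,6) count=1: revealed 1 new [(6,6)] -> total=1
Click 2 (4,0) count=2: revealed 1 new [(4,0)] -> total=2
Click 3 (3,6) count=0: revealed 19 new [(1,2) (1,3) (1,4) (1,5) (2,2) (2,3) (2,4) (2,5) (2,6) (3,2) (3,3) (3,4) (3,5) (3,6) (4,2) (4,3) (4,4) (4,5) (4,6)] -> total=21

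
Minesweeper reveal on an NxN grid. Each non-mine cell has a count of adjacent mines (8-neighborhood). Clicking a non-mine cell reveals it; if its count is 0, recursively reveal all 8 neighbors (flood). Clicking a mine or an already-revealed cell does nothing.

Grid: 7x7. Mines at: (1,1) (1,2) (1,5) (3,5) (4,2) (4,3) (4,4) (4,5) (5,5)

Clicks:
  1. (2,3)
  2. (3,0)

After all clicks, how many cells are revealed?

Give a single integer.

Answer: 17

Derivation:
Click 1 (2,3) count=1: revealed 1 new [(2,3)] -> total=1
Click 2 (3,0) count=0: revealed 16 new [(2,0) (2,1) (3,0) (3,1) (4,0) (4,1) (5,0) (5,1) (5,2) (5,3) (5,4) (6,0) (6,1) (6,2) (6,3) (6,4)] -> total=17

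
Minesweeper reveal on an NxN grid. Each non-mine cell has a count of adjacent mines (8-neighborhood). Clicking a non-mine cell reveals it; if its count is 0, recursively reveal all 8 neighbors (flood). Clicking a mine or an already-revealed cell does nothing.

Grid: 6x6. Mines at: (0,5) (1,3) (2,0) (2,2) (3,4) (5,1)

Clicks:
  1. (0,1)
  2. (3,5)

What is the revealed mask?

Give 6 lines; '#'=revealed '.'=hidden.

Answer: ###...
###...
......
.....#
......
......

Derivation:
Click 1 (0,1) count=0: revealed 6 new [(0,0) (0,1) (0,2) (1,0) (1,1) (1,2)] -> total=6
Click 2 (3,5) count=1: revealed 1 new [(3,5)] -> total=7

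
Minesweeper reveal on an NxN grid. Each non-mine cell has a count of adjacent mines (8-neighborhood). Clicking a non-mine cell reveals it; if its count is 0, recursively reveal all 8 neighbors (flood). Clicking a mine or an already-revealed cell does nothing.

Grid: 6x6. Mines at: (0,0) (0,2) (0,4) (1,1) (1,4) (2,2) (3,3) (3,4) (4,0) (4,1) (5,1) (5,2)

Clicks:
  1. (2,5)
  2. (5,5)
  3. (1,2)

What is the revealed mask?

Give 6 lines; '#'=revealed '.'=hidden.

Click 1 (2,5) count=2: revealed 1 new [(2,5)] -> total=1
Click 2 (5,5) count=0: revealed 6 new [(4,3) (4,4) (4,5) (5,3) (5,4) (5,5)] -> total=7
Click 3 (1,2) count=3: revealed 1 new [(1,2)] -> total=8

Answer: ......
..#...
.....#
......
...###
...###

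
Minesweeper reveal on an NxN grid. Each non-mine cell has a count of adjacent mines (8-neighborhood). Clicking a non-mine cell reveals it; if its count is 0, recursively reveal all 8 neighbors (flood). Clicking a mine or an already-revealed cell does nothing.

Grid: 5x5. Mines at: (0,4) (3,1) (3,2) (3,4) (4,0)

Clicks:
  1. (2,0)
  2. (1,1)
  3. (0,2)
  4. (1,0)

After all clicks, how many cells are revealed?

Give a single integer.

Click 1 (2,0) count=1: revealed 1 new [(2,0)] -> total=1
Click 2 (1,1) count=0: revealed 11 new [(0,0) (0,1) (0,2) (0,3) (1,0) (1,1) (1,2) (1,3) (2,1) (2,2) (2,3)] -> total=12
Click 3 (0,2) count=0: revealed 0 new [(none)] -> total=12
Click 4 (1,0) count=0: revealed 0 new [(none)] -> total=12

Answer: 12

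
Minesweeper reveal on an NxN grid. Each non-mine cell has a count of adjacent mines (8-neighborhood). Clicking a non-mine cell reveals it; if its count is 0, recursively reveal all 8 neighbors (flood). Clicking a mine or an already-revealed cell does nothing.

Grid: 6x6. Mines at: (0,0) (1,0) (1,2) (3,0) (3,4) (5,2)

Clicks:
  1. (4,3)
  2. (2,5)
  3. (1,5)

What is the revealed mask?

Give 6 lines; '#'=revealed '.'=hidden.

Click 1 (4,3) count=2: revealed 1 new [(4,3)] -> total=1
Click 2 (2,5) count=1: revealed 1 new [(2,5)] -> total=2
Click 3 (1,5) count=0: revealed 8 new [(0,3) (0,4) (0,5) (1,3) (1,4) (1,5) (2,3) (2,4)] -> total=10

Answer: ...###
...###
...###
......
...#..
......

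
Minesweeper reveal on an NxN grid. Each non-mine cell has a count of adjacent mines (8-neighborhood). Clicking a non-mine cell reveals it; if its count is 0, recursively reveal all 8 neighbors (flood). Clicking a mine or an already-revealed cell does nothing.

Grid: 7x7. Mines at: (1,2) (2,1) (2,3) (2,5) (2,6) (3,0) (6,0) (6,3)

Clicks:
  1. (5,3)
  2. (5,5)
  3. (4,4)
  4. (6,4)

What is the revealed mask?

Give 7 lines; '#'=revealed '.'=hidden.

Answer: .......
.......
.......
.######
.######
.######
....###

Derivation:
Click 1 (5,3) count=1: revealed 1 new [(5,3)] -> total=1
Click 2 (5,5) count=0: revealed 20 new [(3,1) (3,2) (3,3) (3,4) (3,5) (3,6) (4,1) (4,2) (4,3) (4,4) (4,5) (4,6) (5,1) (5,2) (5,4) (5,5) (5,6) (6,4) (6,5) (6,6)] -> total=21
Click 3 (4,4) count=0: revealed 0 new [(none)] -> total=21
Click 4 (6,4) count=1: revealed 0 new [(none)] -> total=21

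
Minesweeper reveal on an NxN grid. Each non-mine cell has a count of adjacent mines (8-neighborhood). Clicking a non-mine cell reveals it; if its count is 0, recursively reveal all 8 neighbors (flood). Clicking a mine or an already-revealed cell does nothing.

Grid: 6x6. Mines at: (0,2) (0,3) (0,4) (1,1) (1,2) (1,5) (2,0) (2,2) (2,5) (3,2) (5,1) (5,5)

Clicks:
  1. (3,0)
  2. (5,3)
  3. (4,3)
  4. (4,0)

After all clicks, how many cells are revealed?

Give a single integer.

Answer: 8

Derivation:
Click 1 (3,0) count=1: revealed 1 new [(3,0)] -> total=1
Click 2 (5,3) count=0: revealed 6 new [(4,2) (4,3) (4,4) (5,2) (5,3) (5,4)] -> total=7
Click 3 (4,3) count=1: revealed 0 new [(none)] -> total=7
Click 4 (4,0) count=1: revealed 1 new [(4,0)] -> total=8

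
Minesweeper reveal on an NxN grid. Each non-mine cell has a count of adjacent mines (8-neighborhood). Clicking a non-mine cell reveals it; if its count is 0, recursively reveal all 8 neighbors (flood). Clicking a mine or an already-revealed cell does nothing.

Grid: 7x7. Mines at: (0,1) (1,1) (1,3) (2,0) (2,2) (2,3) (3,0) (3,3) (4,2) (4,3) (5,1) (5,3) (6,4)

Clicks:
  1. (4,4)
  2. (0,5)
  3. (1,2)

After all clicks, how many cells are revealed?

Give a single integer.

Click 1 (4,4) count=3: revealed 1 new [(4,4)] -> total=1
Click 2 (0,5) count=0: revealed 19 new [(0,4) (0,5) (0,6) (1,4) (1,5) (1,6) (2,4) (2,5) (2,6) (3,4) (3,5) (3,6) (4,5) (4,6) (5,4) (5,5) (5,6) (6,5) (6,6)] -> total=20
Click 3 (1,2) count=5: revealed 1 new [(1,2)] -> total=21

Answer: 21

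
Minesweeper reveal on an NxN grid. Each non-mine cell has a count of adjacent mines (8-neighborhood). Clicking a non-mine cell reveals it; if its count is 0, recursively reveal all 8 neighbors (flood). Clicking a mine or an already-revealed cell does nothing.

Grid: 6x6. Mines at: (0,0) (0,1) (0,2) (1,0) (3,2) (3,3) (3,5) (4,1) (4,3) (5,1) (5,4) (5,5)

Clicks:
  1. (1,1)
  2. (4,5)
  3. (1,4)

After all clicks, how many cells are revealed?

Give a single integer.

Answer: 11

Derivation:
Click 1 (1,1) count=4: revealed 1 new [(1,1)] -> total=1
Click 2 (4,5) count=3: revealed 1 new [(4,5)] -> total=2
Click 3 (1,4) count=0: revealed 9 new [(0,3) (0,4) (0,5) (1,3) (1,4) (1,5) (2,3) (2,4) (2,5)] -> total=11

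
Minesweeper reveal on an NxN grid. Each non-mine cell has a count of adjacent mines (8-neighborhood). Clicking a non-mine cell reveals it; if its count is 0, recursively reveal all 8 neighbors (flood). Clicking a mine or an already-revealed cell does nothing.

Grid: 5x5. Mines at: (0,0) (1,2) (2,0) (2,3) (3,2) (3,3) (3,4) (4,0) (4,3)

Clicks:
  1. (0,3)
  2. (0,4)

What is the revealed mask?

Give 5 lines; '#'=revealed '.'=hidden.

Click 1 (0,3) count=1: revealed 1 new [(0,3)] -> total=1
Click 2 (0,4) count=0: revealed 3 new [(0,4) (1,3) (1,4)] -> total=4

Answer: ...##
...##
.....
.....
.....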